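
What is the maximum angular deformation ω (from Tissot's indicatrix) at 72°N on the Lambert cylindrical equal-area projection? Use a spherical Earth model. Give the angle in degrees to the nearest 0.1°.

The Lambert cylindrical equal-area projection is the cylindrical equal-area projection with its standard parallel at the equator (φ₀ = 0). Cylindrical equal-area (φ₀ = 0°): h = cos φ / cos 0° along meridians, k = cos 0° / cos φ along parallels; h·k = 1.
At 72°: h = 0.3090, k = 3.236; principal scales a = 3.236, b = 0.3090.
sin(ω/2) = (a − b)/(a + b) = 2.927/3.545 = 0.8257, so ω = 2 arcsin(0.8257) ≈ 111.3°.

111.3°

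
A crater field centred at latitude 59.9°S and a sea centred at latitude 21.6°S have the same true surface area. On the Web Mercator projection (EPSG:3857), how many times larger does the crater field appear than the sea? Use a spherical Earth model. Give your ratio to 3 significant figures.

Mercator areal scale is sec²φ.
At 59.9°: sec²(59.9°) = 1/0.5015² = 3.976.
At 21.6°: sec²(21.6°) = 1/0.9298² = 1.157.
Ratio = 3.976/1.157 = cos²(21.6°)/cos²(59.9°) ≈ 3.44.

3.44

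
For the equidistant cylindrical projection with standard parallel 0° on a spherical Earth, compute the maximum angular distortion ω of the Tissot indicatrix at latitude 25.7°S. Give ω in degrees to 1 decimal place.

In the plate carrée (x = Rλ, y = Rφ), meridians are true-scale (h = 1) and parallels are stretched by k = sec φ.
At 25.7°: h = 1.000, k = 1.110; principal scales a = 1.110, b = 1.000.
sin(ω/2) = (a − b)/(a + b) = 0.1098/2.110 = 0.05204, so ω = 2 arcsin(0.05204) ≈ 6.0°.

6.0°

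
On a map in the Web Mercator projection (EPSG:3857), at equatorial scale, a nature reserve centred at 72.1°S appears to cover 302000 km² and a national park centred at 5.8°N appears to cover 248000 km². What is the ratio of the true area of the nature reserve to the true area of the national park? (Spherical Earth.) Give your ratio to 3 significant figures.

0.116

Mercator's areal exaggeration is sec²φ; hence true area = (apparent area) · cos²φ.
True area of nature reserve: 302000 × cos²(72.1°) = 302000 × 0.09447 = 28530 km².
True area of national park: 248000 × cos²(5.8°) = 248000 × 0.9898 = 245500 km².
Ratio = 28530 / 245500 ≈ 0.116.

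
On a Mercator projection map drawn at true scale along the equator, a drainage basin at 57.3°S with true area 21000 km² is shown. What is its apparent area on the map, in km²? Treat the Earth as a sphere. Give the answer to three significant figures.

72000 km²

For Mercator, h = k = sec φ (a conformal cylindrical projection has a single point scale, 1/cos φ).
Areal scale = k² = sec²φ = 1/cos²(57.3°) = 1/0.5402² = 3.426.
Apparent area = 21000 × 3.426 ≈ 72000 km².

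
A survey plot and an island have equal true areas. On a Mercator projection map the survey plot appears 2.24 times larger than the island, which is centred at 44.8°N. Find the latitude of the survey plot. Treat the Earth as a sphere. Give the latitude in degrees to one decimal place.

For equal true areas on Mercator, apparent areas scale as sec²φ, so the ratio is cos²φ₂ / cos²φ₁.
cos²φ₂ / cos²φ₁ = 2.24  ⇒  cos φ₁ = cos 44.8° / √2.24 = 0.7096/1.497 = 0.4741.
φ₁ = arccos(0.4741) ≈ 61.7°.

61.7°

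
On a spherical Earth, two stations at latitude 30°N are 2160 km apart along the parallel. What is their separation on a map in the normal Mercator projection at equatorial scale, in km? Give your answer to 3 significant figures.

2490 km

The Mercator projection is conformal; its linear scale factor is the same in every direction and equals sec φ = 1/cos φ.
Along the parallel, k = sec 30° = 1/0.8660 = 1.155.
Map distance = 2160 × 1.155 ≈ 2490 km.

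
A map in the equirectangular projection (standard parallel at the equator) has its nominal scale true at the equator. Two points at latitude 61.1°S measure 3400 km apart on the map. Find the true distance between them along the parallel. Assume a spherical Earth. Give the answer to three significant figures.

For the equirectangular projection with φ₀ = 0 (plate carrée), h = 1 along meridians and k = sec φ along parallels.
Along the parallel at 61.1°, map distances are exaggerated by k = sec 61.1° = 2.069.
True distance = 3400 / 2.069 = 3400 × cos 61.1° ≈ 1640 km.

1640 km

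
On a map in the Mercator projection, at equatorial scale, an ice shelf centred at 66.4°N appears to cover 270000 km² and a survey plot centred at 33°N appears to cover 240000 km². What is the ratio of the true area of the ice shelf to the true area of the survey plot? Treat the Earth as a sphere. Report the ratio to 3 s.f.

0.256

Since Mercator area scale is 1/cos²φ, the true area equals the apparent area multiplied by cos²φ.
True area of ice shelf: 270000 × cos²(66.4°) = 270000 × 0.1603 = 43280 km².
True area of survey plot: 240000 × cos²(33°) = 240000 × 0.7034 = 168800 km².
Ratio = 43280 / 168800 ≈ 0.256.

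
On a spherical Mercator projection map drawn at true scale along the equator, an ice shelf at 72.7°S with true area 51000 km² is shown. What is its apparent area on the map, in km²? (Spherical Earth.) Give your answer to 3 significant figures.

577000 km²

Mercator is conformal, so the point scale is isotropic: h = k = sec φ = 1/cos φ.
Areal scale = k² = sec²φ = 1/cos²(72.7°) = 1/0.2974² = 11.31.
Apparent area = 51000 × 11.31 ≈ 577000 km².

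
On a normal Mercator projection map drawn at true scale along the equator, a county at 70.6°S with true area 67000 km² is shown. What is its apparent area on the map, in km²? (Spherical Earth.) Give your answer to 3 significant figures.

Mercator is conformal, so the point scale is isotropic: h = k = sec φ = 1/cos φ.
Areal scale = k² = sec²φ = 1/cos²(70.6°) = 1/0.3322² = 9.064.
Apparent area = 67000 × 9.064 ≈ 607000 km².

607000 km²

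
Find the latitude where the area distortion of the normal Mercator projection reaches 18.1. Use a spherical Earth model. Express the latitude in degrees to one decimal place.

76.4°

Mercator areal scale is sec²φ.
sec²φ = 18.1  ⇒  cos²φ = 0.05525  ⇒  cos φ = 0.2351.
φ = arccos(0.2351) ≈ 76.4°.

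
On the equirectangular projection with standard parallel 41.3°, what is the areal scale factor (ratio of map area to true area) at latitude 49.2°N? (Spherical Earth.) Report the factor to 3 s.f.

The equidistant cylindrical projection with φ₀ = 41.3° has h = 1 (meridians true) and k = cos φ₀ / cos φ along parallels.
Areal scale = h·k = 1 × cos φ₀ / cos φ; at 49.2°, h = 1.000, k = 1.150, so h·k = 1.150.

1.15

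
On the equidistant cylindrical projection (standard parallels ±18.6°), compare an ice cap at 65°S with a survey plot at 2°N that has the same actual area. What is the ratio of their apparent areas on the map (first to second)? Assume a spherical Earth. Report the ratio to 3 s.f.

With standard parallel φ₀ = 18.6°, the equirectangular projection gives x = Rλ cos φ₀, y = Rφ, so h = 1 and k = cos 18.6° / cos φ.
Areal scale at 65°: h·k = 1.000 × 2.243 = 2.243.
Areal scale at 2°: h·k = 1.000 × 0.9483 = 0.9483.
Ratio = 2.243/0.9483 ≈ 2.36.

2.36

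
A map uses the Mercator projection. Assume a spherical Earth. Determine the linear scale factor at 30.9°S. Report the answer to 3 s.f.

For Mercator, h = k = sec φ (a conformal cylindrical projection has a single point scale, 1/cos φ).
k = 1/cos 30.9° = 1/0.8581 = 1.165.

1.17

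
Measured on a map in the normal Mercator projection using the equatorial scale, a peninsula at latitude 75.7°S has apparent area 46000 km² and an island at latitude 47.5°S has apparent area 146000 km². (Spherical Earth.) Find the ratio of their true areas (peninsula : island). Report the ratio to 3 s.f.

On Mercator the areal scale is sec²φ, so true area = apparent × cos²φ.
True area of peninsula: 46000 × cos²(75.7°) = 46000 × 0.06101 = 2806 km².
True area of island: 146000 × cos²(47.5°) = 146000 × 0.4564 = 66640 km².
Ratio = 2806 / 66640 ≈ 0.0421.

0.0421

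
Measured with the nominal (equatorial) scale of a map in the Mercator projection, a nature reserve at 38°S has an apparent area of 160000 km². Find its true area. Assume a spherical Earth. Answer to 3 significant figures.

99400 km²

Mercator is conformal, so the point scale is isotropic: h = k = sec φ = 1/cos φ.
Areal scale = k² = sec²φ = 1/cos²(38°) = 1/0.7880² = 1.610.
True area = apparent / (areal scale) = 160000 / 1.610 ≈ 99400 km².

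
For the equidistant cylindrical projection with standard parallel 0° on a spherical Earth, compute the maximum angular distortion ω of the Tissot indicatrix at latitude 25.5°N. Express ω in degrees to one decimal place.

5.9°

In the plate carrée (x = Rλ, y = Rφ), meridians are true-scale (h = 1) and parallels are stretched by k = sec φ.
At 25.5°: h = 1.000, k = 1.108; principal scales a = 1.108, b = 1.000.
sin(ω/2) = (a − b)/(a + b) = 0.1079/2.108 = 0.05120, so ω = 2 arcsin(0.05120) ≈ 5.9°.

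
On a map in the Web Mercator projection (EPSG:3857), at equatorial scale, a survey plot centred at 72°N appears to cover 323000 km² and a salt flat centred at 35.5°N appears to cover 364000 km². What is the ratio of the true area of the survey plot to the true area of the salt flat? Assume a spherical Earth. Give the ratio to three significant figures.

0.128

Mercator's areal exaggeration is sec²φ; hence true area = (apparent area) · cos²φ.
True area of survey plot: 323000 × cos²(72°) = 323000 × 0.09549 = 30840 km².
True area of salt flat: 364000 × cos²(35.5°) = 364000 × 0.6628 = 241300 km².
Ratio = 30840 / 241300 ≈ 0.128.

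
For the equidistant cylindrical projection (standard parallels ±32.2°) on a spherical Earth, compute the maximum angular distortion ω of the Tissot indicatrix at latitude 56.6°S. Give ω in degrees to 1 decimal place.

With standard parallel φ₀ = 32.2°, the equirectangular projection gives x = Rλ cos φ₀, y = Rφ, so h = 1 and k = cos 32.2° / cos φ.
At 56.6°: h = 1.000, k = 1.537; principal scales a = 1.537, b = 1.000.
sin(ω/2) = (a − b)/(a + b) = 0.5372/2.537 = 0.2117, so ω = 2 arcsin(0.2117) ≈ 24.4°.

24.4°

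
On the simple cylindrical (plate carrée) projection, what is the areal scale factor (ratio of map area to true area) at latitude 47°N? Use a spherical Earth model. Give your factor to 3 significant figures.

1.47

In the plate carrée (x = Rλ, y = Rφ), meridians are true-scale (h = 1) and parallels are stretched by k = sec φ.
Areal scale = h·k = 1 × sec φ; at 47°, h = 1.000, k = 1.466, so h·k = 1.466.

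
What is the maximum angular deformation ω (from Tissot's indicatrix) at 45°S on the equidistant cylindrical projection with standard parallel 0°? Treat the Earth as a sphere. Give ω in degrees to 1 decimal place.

Plate carrée maps x = Rλ, y = Rφ. The meridian scale is h = 1 and the parallel scale is k = 1/cos φ = sec φ.
At 45°: h = 1.000, k = 1.414; principal scales a = 1.414, b = 1.000.
sin(ω/2) = (a − b)/(a + b) = 0.4142/2.414 = 0.1716, so ω = 2 arcsin(0.1716) ≈ 19.8°.

19.8°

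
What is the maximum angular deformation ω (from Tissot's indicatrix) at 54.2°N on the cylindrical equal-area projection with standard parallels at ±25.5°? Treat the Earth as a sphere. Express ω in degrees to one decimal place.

For cylindrical equal-area with standard parallel φ₀, h = cos φ / cos φ₀ and k = cos φ₀ / cos φ, so h·k = 1.
At 54.2°: h = 0.6481, k = 1.543; principal scales a = 1.543, b = 0.6481.
sin(ω/2) = (a − b)/(a + b) = 0.8949/2.191 = 0.4084, so ω = 2 arcsin(0.4084) ≈ 48.2°.

48.2°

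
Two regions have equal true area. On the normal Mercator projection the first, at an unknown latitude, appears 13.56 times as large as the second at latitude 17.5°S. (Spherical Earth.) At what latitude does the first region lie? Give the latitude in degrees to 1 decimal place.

Mercator areal scale is sec²φ, so apparent-area ratio = sec²φ₁ / sec²φ₂ = cos²φ₂ / cos²φ₁.
cos²φ₂ / cos²φ₁ = 13.56  ⇒  cos φ₁ = cos 17.5° / √13.56 = 0.9537/3.682 = 0.2590.
φ₁ = arccos(0.2590) ≈ 75.0°.

75.0°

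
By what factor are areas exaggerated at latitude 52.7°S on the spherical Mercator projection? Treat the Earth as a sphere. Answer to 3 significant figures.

2.72

For Mercator, h = k = sec φ (a conformal cylindrical projection has a single point scale, 1/cos φ).
Areal scale = k² = sec²φ = 1/cos²(52.7°) = 1/0.6060² = 2.723.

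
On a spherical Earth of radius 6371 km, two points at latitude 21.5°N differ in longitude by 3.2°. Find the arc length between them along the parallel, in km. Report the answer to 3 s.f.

331 km

Arc length along a parallel = R cos φ · Δλ (with Δλ in radians).
= 6371 × cos 21.5° × (3.2° × π/180) = 6371 × 0.9304 × 0.05585 ≈ 331 km.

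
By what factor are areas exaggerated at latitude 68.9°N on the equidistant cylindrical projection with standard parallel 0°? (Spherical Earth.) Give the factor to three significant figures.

Plate carrée maps x = Rλ, y = Rφ. The meridian scale is h = 1 and the parallel scale is k = 1/cos φ = sec φ.
Areal scale = h·k = 1 × sec φ; at 68.9°, h = 1.000, k = 2.778, so h·k = 2.778.

2.78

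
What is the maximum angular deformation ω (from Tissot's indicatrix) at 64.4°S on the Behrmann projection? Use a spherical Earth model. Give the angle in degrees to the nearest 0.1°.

Behrmann is a cylindrical equal-area projection with standard parallels at ±30°. Cylindrical equal-area (φ₀ = 30°): h = cos φ / cos 30° along meridians, k = cos 30° / cos φ along parallels; h·k = 1.
At 64.4°: h = 0.4989, k = 2.004; principal scales a = 2.004, b = 0.4989.
sin(ω/2) = (a − b)/(a + b) = 1.505/2.503 = 0.6014, so ω = 2 arcsin(0.6014) ≈ 73.9°.

73.9°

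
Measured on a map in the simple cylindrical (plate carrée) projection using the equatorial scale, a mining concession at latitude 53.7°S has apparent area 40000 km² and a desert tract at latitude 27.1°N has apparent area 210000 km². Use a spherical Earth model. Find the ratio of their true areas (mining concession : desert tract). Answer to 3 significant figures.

0.127

On the plate carrée, areal scale = h·k = 1 × sec φ, so true area = apparent × cos φ.
True area of mining concession: 40000 × cos(53.7°) = 40000 × 0.5920 = 23680 km².
True area of desert tract: 210000 × cos(27.1°) = 210000 × 0.8902 = 186900 km².
Ratio = 23680 / 186900 ≈ 0.127.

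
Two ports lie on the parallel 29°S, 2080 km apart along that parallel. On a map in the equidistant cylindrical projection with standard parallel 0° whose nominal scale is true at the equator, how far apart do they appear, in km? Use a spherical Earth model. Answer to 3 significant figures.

For the equirectangular projection with φ₀ = 0 (plate carrée), h = 1 along meridians and k = sec φ along parallels.
Along the parallel, k = sec 29° = 1/0.8746 = 1.143.
Map distance = 2080 × 1.143 ≈ 2380 km.

2380 km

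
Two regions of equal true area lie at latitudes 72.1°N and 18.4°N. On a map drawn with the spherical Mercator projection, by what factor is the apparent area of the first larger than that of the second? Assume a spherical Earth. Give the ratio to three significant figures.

9.53

On Mercator, area is exaggerated by sec²φ = 1/cos²φ.
At 72.1°: sec²(72.1°) = 1/0.3074² = 10.59.
At 18.4°: sec²(18.4°) = 1/0.9489² = 1.111.
Ratio = 10.59/1.111 = cos²(18.4°)/cos²(72.1°) ≈ 9.53.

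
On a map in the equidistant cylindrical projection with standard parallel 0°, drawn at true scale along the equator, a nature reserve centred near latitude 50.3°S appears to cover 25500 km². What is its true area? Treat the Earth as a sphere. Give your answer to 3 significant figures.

For the equirectangular projection with φ₀ = 0 (plate carrée), h = 1 along meridians and k = sec φ along parallels.
Areal scale = h·k = 1 × sec φ; at 50.3°, h = 1.000, k = 1.566, so h·k = 1.566.
True area = apparent / (areal scale) = 25500 / 1.566 ≈ 16300 km².

16300 km²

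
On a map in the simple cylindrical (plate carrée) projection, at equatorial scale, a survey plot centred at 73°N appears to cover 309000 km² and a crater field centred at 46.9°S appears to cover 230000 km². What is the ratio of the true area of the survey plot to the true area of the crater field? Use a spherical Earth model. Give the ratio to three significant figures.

Plate carrée has h = 1 and k = sec φ, giving areal scale sec φ; true area = (apparent area) · cos φ.
True area of survey plot: 309000 × cos(73°) = 309000 × 0.2924 = 90340 km².
True area of crater field: 230000 × cos(46.9°) = 230000 × 0.6833 = 157200 km².
Ratio = 90340 / 157200 ≈ 0.575.

0.575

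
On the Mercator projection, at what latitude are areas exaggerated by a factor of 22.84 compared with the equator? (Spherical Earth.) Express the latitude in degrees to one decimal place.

Mercator areal scale is sec²φ.
sec²φ = 22.84  ⇒  cos²φ = 0.04378  ⇒  cos φ = 0.2092.
φ = arccos(0.2092) ≈ 77.9°.

77.9°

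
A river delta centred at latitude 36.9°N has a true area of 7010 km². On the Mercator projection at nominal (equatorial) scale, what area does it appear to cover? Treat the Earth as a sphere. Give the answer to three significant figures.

11000 km²

The Mercator projection is conformal; its linear scale factor is the same in every direction and equals sec φ = 1/cos φ.
Areal scale = k² = sec²φ = 1/cos²(36.9°) = 1/0.7997² = 1.564.
Apparent area = 7010 × 1.564 ≈ 11000 km².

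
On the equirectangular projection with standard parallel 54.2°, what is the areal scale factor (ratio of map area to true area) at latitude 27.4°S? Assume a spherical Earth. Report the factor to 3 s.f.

0.659

In the equirectangular projection with standard parallel φ₀ = 54.2° (x = Rλ cos φ₀, y = Rφ), meridians are true-scale (h = 1) and the parallel scale is k = cos φ₀ / cos φ.
Areal scale = h·k = 1 × cos φ₀ / cos φ; at 27.4°, h = 1.000, k = 0.6589, so h·k = 0.6589.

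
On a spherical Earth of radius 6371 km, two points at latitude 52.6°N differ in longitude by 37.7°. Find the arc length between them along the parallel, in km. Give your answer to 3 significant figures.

Arc length along a parallel = R cos φ · Δλ (with Δλ in radians).
= 6371 × cos 52.6° × (37.7° × π/180) = 6371 × 0.6074 × 0.6580 ≈ 2550 km.

2550 km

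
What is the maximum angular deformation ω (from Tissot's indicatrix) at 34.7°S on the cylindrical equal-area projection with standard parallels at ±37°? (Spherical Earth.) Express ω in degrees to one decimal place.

3.3°

Cylindrical equal-area (φ₀ = 37°): h = cos φ / cos 37° along meridians, k = cos 37° / cos φ along parallels; h·k = 1.
At 34.7°: h = 1.029, k = 0.9714; principal scales a = 1.029, b = 0.9714.
sin(ω/2) = (a − b)/(a + b) = 0.05803/2.001 = 0.02900, so ω = 2 arcsin(0.02900) ≈ 3.3°.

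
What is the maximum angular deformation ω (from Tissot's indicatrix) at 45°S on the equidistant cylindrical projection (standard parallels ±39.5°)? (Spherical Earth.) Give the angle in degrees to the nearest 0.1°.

5.0°

The equidistant cylindrical projection with φ₀ = 39.5° has h = 1 (meridians true) and k = cos φ₀ / cos φ along parallels.
At 45°: h = 1.000, k = 1.091; principal scales a = 1.091, b = 1.000.
sin(ω/2) = (a − b)/(a + b) = 0.09124/2.091 = 0.04363, so ω = 2 arcsin(0.04363) ≈ 5.0°.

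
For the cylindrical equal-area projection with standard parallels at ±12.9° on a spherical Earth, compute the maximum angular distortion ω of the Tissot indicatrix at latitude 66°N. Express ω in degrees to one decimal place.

89.4°

A cylindrical equal-area projection with standard parallel φ₀ has meridian scale h = cos φ / cos φ₀ and parallel scale k = cos φ₀ / cos φ (so areas are preserved, h·k = 1).
At 66°: h = 0.4173, k = 2.397; principal scales a = 2.397, b = 0.4173.
sin(ω/2) = (a − b)/(a + b) = 1.979/2.814 = 0.7034, so ω = 2 arcsin(0.7034) ≈ 89.4°.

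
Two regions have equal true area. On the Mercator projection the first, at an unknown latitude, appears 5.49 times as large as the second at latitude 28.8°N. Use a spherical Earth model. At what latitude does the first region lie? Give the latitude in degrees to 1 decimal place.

68.0°

For equal true areas on Mercator, apparent areas scale as sec²φ, so the ratio is cos²φ₂ / cos²φ₁.
cos²φ₂ / cos²φ₁ = 5.49  ⇒  cos φ₁ = cos 28.8° / √5.49 = 0.8763/2.343 = 0.3740.
φ₁ = arccos(0.3740) ≈ 68.0°.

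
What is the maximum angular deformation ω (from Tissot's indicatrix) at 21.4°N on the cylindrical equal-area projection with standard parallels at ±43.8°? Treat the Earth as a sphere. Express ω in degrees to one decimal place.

28.9°

Cylindrical equal-area (φ₀ = 43.8°): h = cos φ / cos 43.8° along meridians, k = cos 43.8° / cos φ along parallels; h·k = 1.
At 21.4°: h = 1.290, k = 0.7752; principal scales a = 1.290, b = 0.7752.
sin(ω/2) = (a − b)/(a + b) = 0.5148/2.065 = 0.2493, so ω = 2 arcsin(0.2493) ≈ 28.9°.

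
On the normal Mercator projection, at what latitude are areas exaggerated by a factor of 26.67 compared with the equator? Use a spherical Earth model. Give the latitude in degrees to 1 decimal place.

78.8°

Mercator areal scale is sec²φ.
sec²φ = 26.67  ⇒  cos²φ = 0.03750  ⇒  cos φ = 0.1936.
φ = arccos(0.1936) ≈ 78.8°.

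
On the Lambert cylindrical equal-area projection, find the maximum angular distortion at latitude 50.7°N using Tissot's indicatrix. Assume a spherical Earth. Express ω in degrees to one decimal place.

The Lambert cylindrical equal-area projection is the cylindrical equal-area projection with its standard parallel at the equator (φ₀ = 0). For cylindrical equal-area with standard parallel φ₀, h = cos φ / cos φ₀ and k = cos φ₀ / cos φ, so h·k = 1.
At 50.7°: h = 0.6334, k = 1.579; principal scales a = 1.579, b = 0.6334.
sin(ω/2) = (a − b)/(a + b) = 0.9454/2.212 = 0.4274, so ω = 2 arcsin(0.4274) ≈ 50.6°.

50.6°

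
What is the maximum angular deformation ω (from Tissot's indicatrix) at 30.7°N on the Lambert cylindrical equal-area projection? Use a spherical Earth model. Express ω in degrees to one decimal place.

The Lambert cylindrical equal-area projection is the cylindrical equal-area projection with its standard parallel at the equator (φ₀ = 0). A cylindrical equal-area projection with standard parallel φ₀ has meridian scale h = cos φ / cos φ₀ and parallel scale k = cos φ₀ / cos φ (so areas are preserved, h·k = 1).
At 30.7°: h = 0.8599, k = 1.163; principal scales a = 1.163, b = 0.8599.
sin(ω/2) = (a − b)/(a + b) = 0.3031/2.023 = 0.1499, so ω = 2 arcsin(0.1499) ≈ 17.2°.

17.2°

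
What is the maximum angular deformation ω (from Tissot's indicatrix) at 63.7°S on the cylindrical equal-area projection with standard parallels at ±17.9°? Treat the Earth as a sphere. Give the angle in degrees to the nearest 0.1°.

A cylindrical equal-area projection with standard parallel φ₀ has meridian scale h = cos φ / cos φ₀ and parallel scale k = cos φ₀ / cos φ (so areas are preserved, h·k = 1).
At 63.7°: h = 0.4656, k = 2.148; principal scales a = 2.148, b = 0.4656.
sin(ω/2) = (a − b)/(a + b) = 1.682/2.613 = 0.6437, so ω = 2 arcsin(0.6437) ≈ 80.1°.

80.1°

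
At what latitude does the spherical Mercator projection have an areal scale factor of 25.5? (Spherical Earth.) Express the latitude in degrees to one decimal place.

Mercator areal scale is sec²φ.
sec²φ = 25.5  ⇒  cos²φ = 0.03922  ⇒  cos φ = 0.1980.
φ = arccos(0.1980) ≈ 78.6°.

78.6°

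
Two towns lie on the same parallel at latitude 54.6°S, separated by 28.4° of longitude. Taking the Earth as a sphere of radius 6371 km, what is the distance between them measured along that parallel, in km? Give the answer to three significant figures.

1830 km

Arc length along a parallel = R cos φ · Δλ (with Δλ in radians).
= 6371 × cos 54.6° × (28.4° × π/180) = 6371 × 0.5793 × 0.4957 ≈ 1830 km.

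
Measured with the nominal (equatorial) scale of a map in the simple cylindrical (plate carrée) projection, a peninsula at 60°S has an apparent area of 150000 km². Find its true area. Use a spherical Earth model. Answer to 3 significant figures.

For the equirectangular projection with φ₀ = 0 (plate carrée), h = 1 along meridians and k = sec φ along parallels.
Areal scale = h·k = 1 × sec φ; at 60°, h = 1.000, k = 2.000, so h·k = 2.000.
True area = apparent / (areal scale) = 150000 / 2.000 ≈ 75000 km².

75000 km²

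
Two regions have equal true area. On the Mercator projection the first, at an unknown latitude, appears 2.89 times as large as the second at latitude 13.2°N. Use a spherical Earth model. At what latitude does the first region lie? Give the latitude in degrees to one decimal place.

55.1°

Mercator areal scale is sec²φ, so apparent-area ratio = sec²φ₁ / sec²φ₂ = cos²φ₂ / cos²φ₁.
cos²φ₂ / cos²φ₁ = 2.89  ⇒  cos φ₁ = cos 13.2° / √2.89 = 0.9736/1.700 = 0.5727.
φ₁ = arccos(0.5727) ≈ 55.1°.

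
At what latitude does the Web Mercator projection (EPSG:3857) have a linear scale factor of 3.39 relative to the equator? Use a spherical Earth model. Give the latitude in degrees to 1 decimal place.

Mercator scale is k = sec φ = 1/cos φ.
1/cos φ = 3.39  ⇒  cos φ = 0.2950  ⇒  φ = arccos(0.2950) ≈ 72.8°.

72.8°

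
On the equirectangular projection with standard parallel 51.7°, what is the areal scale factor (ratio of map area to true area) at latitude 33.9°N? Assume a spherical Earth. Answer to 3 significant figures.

0.747

With standard parallel φ₀ = 51.7°, the equirectangular projection gives x = Rλ cos φ₀, y = Rφ, so h = 1 and k = cos 51.7° / cos φ.
Areal scale = h·k = 1 × cos φ₀ / cos φ; at 33.9°, h = 1.000, k = 0.7467, so h·k = 0.7467.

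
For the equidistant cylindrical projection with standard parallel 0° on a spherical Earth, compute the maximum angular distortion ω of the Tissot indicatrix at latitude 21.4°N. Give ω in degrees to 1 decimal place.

4.1°

Plate carrée maps x = Rλ, y = Rφ. The meridian scale is h = 1 and the parallel scale is k = 1/cos φ = sec φ.
At 21.4°: h = 1.000, k = 1.074; principal scales a = 1.074, b = 1.000.
sin(ω/2) = (a − b)/(a + b) = 0.07405/2.074 = 0.03570, so ω = 2 arcsin(0.03570) ≈ 4.1°.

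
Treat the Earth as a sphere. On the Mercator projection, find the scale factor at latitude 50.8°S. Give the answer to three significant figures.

1.58

The Mercator projection is conformal; its linear scale factor is the same in every direction and equals sec φ = 1/cos φ.
k = 1/cos 50.8° = 1/0.6320 = 1.582.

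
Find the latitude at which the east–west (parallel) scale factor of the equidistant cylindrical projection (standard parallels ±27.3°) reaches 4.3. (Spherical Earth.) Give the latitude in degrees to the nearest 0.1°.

78.1°

In the equirectangular projection with standard parallel φ₀ = 27.3° (x = Rλ cos φ₀, y = Rφ), meridians are true-scale (h = 1) and the parallel scale is k = cos φ₀ / cos φ.
k = cos φ₀ / cos φ = 4.3  ⇒  cos φ = cos 27.3° / 4.3 = 0.2067.
φ = arccos(0.2067) ≈ 78.1°.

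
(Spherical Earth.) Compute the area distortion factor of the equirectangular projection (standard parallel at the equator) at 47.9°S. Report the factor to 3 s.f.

In the plate carrée (x = Rλ, y = Rφ), meridians are true-scale (h = 1) and parallels are stretched by k = sec φ.
Areal scale = h·k = 1 × sec φ; at 47.9°, h = 1.000, k = 1.492, so h·k = 1.492.

1.49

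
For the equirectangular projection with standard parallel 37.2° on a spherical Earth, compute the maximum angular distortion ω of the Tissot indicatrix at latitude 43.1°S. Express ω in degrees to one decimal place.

5.0°

In the equirectangular projection with standard parallel φ₀ = 37.2° (x = Rλ cos φ₀, y = Rφ), meridians are true-scale (h = 1) and the parallel scale is k = cos φ₀ / cos φ.
At 43.1°: h = 1.000, k = 1.091; principal scales a = 1.091, b = 1.000.
sin(ω/2) = (a − b)/(a + b) = 0.09089/2.091 = 0.04347, so ω = 2 arcsin(0.04347) ≈ 5.0°.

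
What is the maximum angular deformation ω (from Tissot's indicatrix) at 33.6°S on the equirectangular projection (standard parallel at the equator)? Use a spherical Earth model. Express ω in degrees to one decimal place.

10.5°

For the equirectangular projection with φ₀ = 0 (plate carrée), h = 1 along meridians and k = sec φ along parallels.
At 33.6°: h = 1.000, k = 1.201; principal scales a = 1.201, b = 1.000.
sin(ω/2) = (a − b)/(a + b) = 0.2006/2.201 = 0.09115, so ω = 2 arcsin(0.09115) ≈ 10.5°.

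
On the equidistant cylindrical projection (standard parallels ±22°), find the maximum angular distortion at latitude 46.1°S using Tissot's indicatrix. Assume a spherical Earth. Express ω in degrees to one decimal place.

16.6°

In the equirectangular projection with standard parallel φ₀ = 22° (x = Rλ cos φ₀, y = Rφ), meridians are true-scale (h = 1) and the parallel scale is k = cos φ₀ / cos φ.
At 46.1°: h = 1.000, k = 1.337; principal scales a = 1.337, b = 1.000.
sin(ω/2) = (a − b)/(a + b) = 0.3372/2.337 = 0.1443, so ω = 2 arcsin(0.1443) ≈ 16.6°.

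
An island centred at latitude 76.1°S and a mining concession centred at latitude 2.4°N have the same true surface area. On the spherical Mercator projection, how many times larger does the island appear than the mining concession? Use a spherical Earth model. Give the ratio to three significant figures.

Mercator areal scale is sec²φ.
At 76.1°: sec²(76.1°) = 1/0.2402² = 17.33.
At 2.4°: sec²(2.4°) = 1/0.9991² = 1.002.
Ratio = 17.33/1.002 = cos²(2.4°)/cos²(76.1°) ≈ 17.3.

17.3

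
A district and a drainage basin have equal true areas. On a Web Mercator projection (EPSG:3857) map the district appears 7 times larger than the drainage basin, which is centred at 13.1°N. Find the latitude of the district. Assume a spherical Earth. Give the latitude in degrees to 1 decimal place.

On Mercator, (apparent₁)/(apparent₂) = sec²φ₁ / sec²φ₂ when true areas are equal.
cos²φ₂ / cos²φ₁ = 7  ⇒  cos φ₁ = cos 13.1° / √7 = 0.9740/2.646 = 0.3681.
φ₁ = arccos(0.3681) ≈ 68.4°.

68.4°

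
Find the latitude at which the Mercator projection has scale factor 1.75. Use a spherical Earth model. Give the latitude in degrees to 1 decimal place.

Mercator scale is k = sec φ = 1/cos φ.
1/cos φ = 1.75  ⇒  cos φ = 0.5714  ⇒  φ = arccos(0.5714) ≈ 55.2°.

55.2°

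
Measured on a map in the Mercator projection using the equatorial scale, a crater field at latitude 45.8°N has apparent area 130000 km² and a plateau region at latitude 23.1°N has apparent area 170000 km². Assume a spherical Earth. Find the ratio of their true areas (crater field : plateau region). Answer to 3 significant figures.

0.439

On Mercator the areal scale is sec²φ, so true area = apparent × cos²φ.
True area of crater field: 130000 × cos²(45.8°) = 130000 × 0.4860 = 63190 km².
True area of plateau region: 170000 × cos²(23.1°) = 170000 × 0.8461 = 143800 km².
Ratio = 63190 / 143800 ≈ 0.439.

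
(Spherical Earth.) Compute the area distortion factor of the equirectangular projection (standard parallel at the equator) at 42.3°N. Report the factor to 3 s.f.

1.35

In the plate carrée (x = Rλ, y = Rφ), meridians are true-scale (h = 1) and parallels are stretched by k = sec φ.
Areal scale = h·k = 1 × sec φ; at 42.3°, h = 1.000, k = 1.352, so h·k = 1.352.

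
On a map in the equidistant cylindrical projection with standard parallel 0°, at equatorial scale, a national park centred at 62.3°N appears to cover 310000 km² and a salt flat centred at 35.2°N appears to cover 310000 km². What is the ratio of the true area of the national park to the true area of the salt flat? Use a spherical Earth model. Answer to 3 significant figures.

0.569

Plate carrée has h = 1 and k = sec φ, giving areal scale sec φ; true area = (apparent area) · cos φ.
True area of national park: 310000 × cos(62.3°) = 310000 × 0.4648 = 144100 km².
True area of salt flat: 310000 × cos(35.2°) = 310000 × 0.8171 = 253300 km².
Ratio = 144100 / 253300 ≈ 0.569.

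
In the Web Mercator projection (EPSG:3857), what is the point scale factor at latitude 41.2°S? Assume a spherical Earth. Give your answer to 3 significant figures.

1.33

For Mercator, h = k = sec φ (a conformal cylindrical projection has a single point scale, 1/cos φ).
k = 1/cos 41.2° = 1/0.7524 = 1.329.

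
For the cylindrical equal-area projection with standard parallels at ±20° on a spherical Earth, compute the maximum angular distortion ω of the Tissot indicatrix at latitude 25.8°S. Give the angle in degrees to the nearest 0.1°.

For cylindrical equal-area with standard parallel φ₀, h = cos φ / cos φ₀ and k = cos φ₀ / cos φ, so h·k = 1.
At 25.8°: h = 0.9581, k = 1.044; principal scales a = 1.044, b = 0.9581.
sin(ω/2) = (a − b)/(a + b) = 0.08563/2.002 = 0.04278, so ω = 2 arcsin(0.04278) ≈ 4.9°.

4.9°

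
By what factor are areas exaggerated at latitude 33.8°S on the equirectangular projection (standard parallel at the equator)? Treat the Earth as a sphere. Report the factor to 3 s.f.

1.20

In the plate carrée (x = Rλ, y = Rφ), meridians are true-scale (h = 1) and parallels are stretched by k = sec φ.
Areal scale = h·k = 1 × sec φ; at 33.8°, h = 1.000, k = 1.203, so h·k = 1.203.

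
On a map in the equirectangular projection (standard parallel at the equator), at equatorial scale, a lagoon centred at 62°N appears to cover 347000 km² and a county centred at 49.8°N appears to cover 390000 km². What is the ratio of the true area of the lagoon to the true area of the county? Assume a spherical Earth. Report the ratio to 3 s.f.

Plate carrée has h = 1 and k = sec φ, giving areal scale sec φ; true area = (apparent area) · cos φ.
True area of lagoon: 347000 × cos(62°) = 347000 × 0.4695 = 162900 km².
True area of county: 390000 × cos(49.8°) = 390000 × 0.6455 = 251700 km².
Ratio = 162900 / 251700 ≈ 0.647.

0.647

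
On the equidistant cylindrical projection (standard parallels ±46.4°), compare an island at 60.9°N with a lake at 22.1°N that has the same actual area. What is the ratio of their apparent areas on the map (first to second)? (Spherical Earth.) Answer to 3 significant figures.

In the equirectangular projection with standard parallel φ₀ = 46.4° (x = Rλ cos φ₀, y = Rφ), meridians are true-scale (h = 1) and the parallel scale is k = cos φ₀ / cos φ.
Areal scale at 60.9°: h·k = 1.000 × 1.418 = 1.418.
Areal scale at 22.1°: h·k = 1.000 × 0.7443 = 0.7443.
Ratio = 1.418/0.7443 ≈ 1.91.

1.91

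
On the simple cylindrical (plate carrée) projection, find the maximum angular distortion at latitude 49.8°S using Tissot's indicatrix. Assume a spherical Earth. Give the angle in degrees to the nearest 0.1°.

24.9°

For the equirectangular projection with φ₀ = 0 (plate carrée), h = 1 along meridians and k = sec φ along parallels.
At 49.8°: h = 1.000, k = 1.549; principal scales a = 1.549, b = 1.000.
sin(ω/2) = (a − b)/(a + b) = 0.5493/2.549 = 0.2155, so ω = 2 arcsin(0.2155) ≈ 24.9°.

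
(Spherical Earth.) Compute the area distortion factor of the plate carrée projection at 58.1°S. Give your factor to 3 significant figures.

For the equirectangular projection with φ₀ = 0 (plate carrée), h = 1 along meridians and k = sec φ along parallels.
Areal scale = h·k = 1 × sec φ; at 58.1°, h = 1.000, k = 1.892, so h·k = 1.892.

1.89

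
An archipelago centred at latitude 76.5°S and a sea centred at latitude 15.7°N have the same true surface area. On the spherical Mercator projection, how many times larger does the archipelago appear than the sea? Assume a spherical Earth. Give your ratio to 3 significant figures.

17.0

Mercator is conformal with k = sec φ, so areal scale = k² = sec²φ.
At 76.5°: sec²(76.5°) = 1/0.2334² = 18.35.
At 15.7°: sec²(15.7°) = 1/0.9627² = 1.079.
Ratio = 18.35/1.079 = cos²(15.7°)/cos²(76.5°) ≈ 17.0.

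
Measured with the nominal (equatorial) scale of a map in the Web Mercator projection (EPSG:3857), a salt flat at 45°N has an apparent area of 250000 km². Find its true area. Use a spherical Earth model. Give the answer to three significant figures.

125000 km²

The Mercator projection is conformal; its linear scale factor is the same in every direction and equals sec φ = 1/cos φ.
Areal scale = k² = sec²φ = 1/cos²(45°) = 1/0.7071² = 2.000.
True area = apparent / (areal scale) = 250000 / 2.000 ≈ 125000 km².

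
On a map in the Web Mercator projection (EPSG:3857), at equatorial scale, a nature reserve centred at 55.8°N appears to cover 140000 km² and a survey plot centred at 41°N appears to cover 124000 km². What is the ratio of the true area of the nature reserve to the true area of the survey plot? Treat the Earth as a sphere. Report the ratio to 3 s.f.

0.626

Mercator's areal exaggeration is sec²φ; hence true area = (apparent area) · cos²φ.
True area of nature reserve: 140000 × cos²(55.8°) = 140000 × 0.3159 = 44230 km².
True area of survey plot: 124000 × cos²(41°) = 124000 × 0.5696 = 70630 km².
Ratio = 44230 / 70630 ≈ 0.626.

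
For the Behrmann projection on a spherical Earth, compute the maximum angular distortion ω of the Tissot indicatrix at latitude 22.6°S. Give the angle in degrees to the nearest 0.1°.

Behrmann is a cylindrical equal-area projection with standard parallels at ±30°. Cylindrical equal-area (φ₀ = 30°): h = cos φ / cos 30° along meridians, k = cos 30° / cos φ along parallels; h·k = 1.
At 22.6°: h = 1.066, k = 0.9381; principal scales a = 1.066, b = 0.9381.
sin(ω/2) = (a − b)/(a + b) = 0.1280/2.004 = 0.06386, so ω = 2 arcsin(0.06386) ≈ 7.3°.

7.3°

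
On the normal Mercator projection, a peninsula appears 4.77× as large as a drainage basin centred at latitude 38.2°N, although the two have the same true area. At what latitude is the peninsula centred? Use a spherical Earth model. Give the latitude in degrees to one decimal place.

On Mercator, (apparent₁)/(apparent₂) = sec²φ₁ / sec²φ₂ when true areas are equal.
cos²φ₂ / cos²φ₁ = 4.77  ⇒  cos φ₁ = cos 38.2° / √4.77 = 0.7859/2.184 = 0.3598.
φ₁ = arccos(0.3598) ≈ 68.9°.

68.9°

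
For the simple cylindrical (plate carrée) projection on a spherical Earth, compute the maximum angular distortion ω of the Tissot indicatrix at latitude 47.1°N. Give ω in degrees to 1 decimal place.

21.9°

Plate carrée maps x = Rλ, y = Rφ. The meridian scale is h = 1 and the parallel scale is k = 1/cos φ = sec φ.
At 47.1°: h = 1.000, k = 1.469; principal scales a = 1.469, b = 1.000.
sin(ω/2) = (a − b)/(a + b) = 0.4690/2.469 = 0.1900, so ω = 2 arcsin(0.1900) ≈ 21.9°.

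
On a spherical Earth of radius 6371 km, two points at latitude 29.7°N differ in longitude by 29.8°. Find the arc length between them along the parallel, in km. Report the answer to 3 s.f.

Arc length along a parallel = R cos φ · Δλ (with Δλ in radians).
= 6371 × cos 29.7° × (29.8° × π/180) = 6371 × 0.8686 × 0.5201 ≈ 2880 km.

2880 km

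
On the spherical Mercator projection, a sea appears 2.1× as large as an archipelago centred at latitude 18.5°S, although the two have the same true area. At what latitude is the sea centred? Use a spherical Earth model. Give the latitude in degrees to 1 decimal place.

For equal true areas on Mercator, apparent areas scale as sec²φ, so the ratio is cos²φ₂ / cos²φ₁.
cos²φ₂ / cos²φ₁ = 2.1  ⇒  cos φ₁ = cos 18.5° / √2.1 = 0.9483/1.449 = 0.6544.
φ₁ = arccos(0.6544) ≈ 49.1°.

49.1°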